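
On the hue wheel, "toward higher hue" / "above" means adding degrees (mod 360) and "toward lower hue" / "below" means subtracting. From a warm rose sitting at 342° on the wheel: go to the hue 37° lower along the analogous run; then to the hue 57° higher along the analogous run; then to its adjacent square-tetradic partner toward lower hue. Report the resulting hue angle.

272°

analog 37° ↓ −37°: 342 − 37 = 305°
analog 57° ↑ +57°: 305 + 57 = 362 → 362 − 360 = 2°
square ↓ −90°: 2 − 90 = -88 → -88 + 360 = 272°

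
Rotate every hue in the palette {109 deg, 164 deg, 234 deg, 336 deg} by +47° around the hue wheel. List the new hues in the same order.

156°, 211°, 281°, 23°

109 + 47 = 156°
164 + 47 = 211°
234 + 47 = 281°
336 + 47 = 383 → 383 − 360 = 23°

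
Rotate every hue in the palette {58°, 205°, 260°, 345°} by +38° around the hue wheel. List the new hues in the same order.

96°, 243°, 298°, 23°

58 + 38 = 96°
205 + 38 = 243°
260 + 38 = 298°
345 + 38 = 383 → 383 − 360 = 23°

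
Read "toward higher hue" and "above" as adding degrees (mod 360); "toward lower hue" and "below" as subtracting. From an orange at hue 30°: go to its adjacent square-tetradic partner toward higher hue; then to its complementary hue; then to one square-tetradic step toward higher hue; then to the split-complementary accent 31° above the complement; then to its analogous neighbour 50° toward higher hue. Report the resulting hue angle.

square ↑ +90°: 30 + 90 = 120°
complement +180°: 120 + 180 = 300°
square ↑ +90°: 300 + 90 = 390 → 390 − 360 = 30°
split-comp 31° ↑ +211°: 30 + 211 = 241°
analog 50° ↑ +50°: 241 + 50 = 291°

291°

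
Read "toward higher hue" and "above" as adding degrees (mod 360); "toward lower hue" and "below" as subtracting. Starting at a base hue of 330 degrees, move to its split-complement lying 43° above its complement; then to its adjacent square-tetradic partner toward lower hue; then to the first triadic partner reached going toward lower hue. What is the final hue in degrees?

343°

330 + 223 = 553 → 553 − 360 = 193°   (split-comp 43° ↑)
193 − 90 = 103°   (square ↓)
103 − 120 = -17 → -17 + 360 = 343°   (triadic ↓)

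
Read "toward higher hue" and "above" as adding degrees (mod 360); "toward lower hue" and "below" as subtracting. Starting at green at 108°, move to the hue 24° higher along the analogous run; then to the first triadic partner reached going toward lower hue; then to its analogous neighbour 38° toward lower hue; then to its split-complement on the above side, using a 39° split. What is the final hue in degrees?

193°

+24° (analog 24° ↑): 108 + 24 = 132°
−120° (triadic ↓): 132 − 120 = 12°
−38° (analog 38° ↓): 12 − 38 = -26 → -26 + 360 = 334°
+219° (split-comp 39° ↑): 334 + 219 = 553 → 553 − 360 = 193°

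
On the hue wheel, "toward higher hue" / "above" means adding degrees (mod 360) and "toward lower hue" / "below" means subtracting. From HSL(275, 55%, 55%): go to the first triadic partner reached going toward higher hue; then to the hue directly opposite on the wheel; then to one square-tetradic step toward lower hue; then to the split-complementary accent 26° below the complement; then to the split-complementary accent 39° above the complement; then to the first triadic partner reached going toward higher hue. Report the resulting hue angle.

258°

triadic ↑ +120°: 275 + 120 = 395 → 395 − 360 = 35°
complement +180°: 35 + 180 = 215°
square ↓ −90°: 215 − 90 = 125°
split-comp 26° ↓ +154°: 125 + 154 = 279°
split-comp 39° ↑ +219°: 279 + 219 = 498 → 498 − 360 = 138°
triadic ↑ +120°: 138 + 120 = 258°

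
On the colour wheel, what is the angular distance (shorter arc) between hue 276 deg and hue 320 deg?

|276 − 320| = 44.
44 ≤ 180, so the shorter arc is 44°.

44°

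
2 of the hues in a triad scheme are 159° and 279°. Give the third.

39°

A triad places three hues 120° apart.
The full set through 159° is {39°, 159°, 279°}.
Given {159°, 279°}, the missing hue is 39°.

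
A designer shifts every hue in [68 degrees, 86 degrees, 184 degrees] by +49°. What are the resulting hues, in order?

68 + 49 = 117°
86 + 49 = 135°
184 + 49 = 233°

117°, 135°, 233°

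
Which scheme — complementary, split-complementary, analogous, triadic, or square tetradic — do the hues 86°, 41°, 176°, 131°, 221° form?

Sort the hues: 41°, 86°, 131°, 176°, 221°.
Successive gaps around the wheel: 45°, 45°, 45°, 45°, 180°.
A run of hues at equal small steps (45°) with one large closing gap is an analogous group.

analogous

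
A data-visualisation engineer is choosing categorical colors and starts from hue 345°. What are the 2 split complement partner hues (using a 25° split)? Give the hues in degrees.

140° and 190°

Split-complementary hues sit 25° either side of the complement.
Complement of 345°: 345 + 180 = 525 → 525 − 360 = 165°
165 − 25 = 140°
165 + 25 = 190°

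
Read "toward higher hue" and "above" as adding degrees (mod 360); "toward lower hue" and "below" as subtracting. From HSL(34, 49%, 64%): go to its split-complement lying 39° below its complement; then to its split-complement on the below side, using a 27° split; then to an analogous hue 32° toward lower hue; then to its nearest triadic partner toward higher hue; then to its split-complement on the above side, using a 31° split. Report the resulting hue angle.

34 + 141 = 175°   (split-comp 39° ↓)
175 + 153 = 328°   (split-comp 27° ↓)
328 − 32 = 296°   (analog 32° ↓)
296 + 120 = 416 → 416 − 360 = 56°   (triadic ↑)
56 + 211 = 267°   (split-comp 31° ↑)

267°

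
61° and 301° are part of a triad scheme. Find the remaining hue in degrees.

A triad places three hues 120° apart.
The full set through 61° is {61°, 181°, 301°}.
Given {61°, 301°}, the missing hue is 181°.

181°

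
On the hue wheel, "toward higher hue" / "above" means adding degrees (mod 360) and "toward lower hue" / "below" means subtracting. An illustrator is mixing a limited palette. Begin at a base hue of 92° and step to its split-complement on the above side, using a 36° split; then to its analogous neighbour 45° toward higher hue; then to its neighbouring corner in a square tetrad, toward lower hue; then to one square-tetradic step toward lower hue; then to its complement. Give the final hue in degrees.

split-comp 36° ↑ +216°: 92 + 216 = 308°
analog 45° ↑ +45°: 308 + 45 = 353°
square ↓ −90°: 353 − 90 = 263°
square ↓ −90°: 263 − 90 = 173°
complement +180°: 173 + 180 = 353°

353°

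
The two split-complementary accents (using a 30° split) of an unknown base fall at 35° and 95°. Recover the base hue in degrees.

245°

The accents sit 30° either side of the complement, so the complement is their short-arc midpoint on the wheel.
Short-arc midpoint of 35° and 95°: 65°.
Base is 180° from the complement: 65 − 180 = -115 → -115 + 360 = 245°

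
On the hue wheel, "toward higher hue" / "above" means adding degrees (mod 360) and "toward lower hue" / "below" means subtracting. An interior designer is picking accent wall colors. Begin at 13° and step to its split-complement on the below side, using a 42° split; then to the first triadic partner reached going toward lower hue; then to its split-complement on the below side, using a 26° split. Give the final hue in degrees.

185°

split-comp 42° ↓ +138°: 13 + 138 = 151°
triadic ↓ −120°: 151 − 120 = 31°
split-comp 26° ↓ +154°: 31 + 154 = 185°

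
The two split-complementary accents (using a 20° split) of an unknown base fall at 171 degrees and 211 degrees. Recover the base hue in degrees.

11°

The accents sit 20° either side of the complement, so the complement is their short-arc midpoint on the wheel.
Short-arc midpoint of 171° and 211°: 191°.
Base is 180° from the complement: 191 − 180 = 11°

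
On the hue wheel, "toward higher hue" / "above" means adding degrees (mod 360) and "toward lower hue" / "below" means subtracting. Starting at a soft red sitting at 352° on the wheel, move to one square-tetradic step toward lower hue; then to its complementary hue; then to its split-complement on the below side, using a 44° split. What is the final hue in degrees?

218°

352 − 90 = 262°   (square ↓)
262 + 180 = 442 → 442 − 360 = 82°   (complement)
82 + 136 = 218°   (split-comp 44° ↓)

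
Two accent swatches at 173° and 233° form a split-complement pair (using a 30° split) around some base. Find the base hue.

The accents sit 30° either side of the complement, so the complement is their short-arc midpoint on the wheel.
Short-arc midpoint of 173° and 233°: 203°.
Base is 180° from the complement: 203 − 180 = 23°

23°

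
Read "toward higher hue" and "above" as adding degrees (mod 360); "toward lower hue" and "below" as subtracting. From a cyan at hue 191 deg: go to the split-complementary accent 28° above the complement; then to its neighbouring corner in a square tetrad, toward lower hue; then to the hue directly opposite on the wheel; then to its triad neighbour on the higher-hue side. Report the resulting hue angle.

249°

split-comp 28° ↑ +208°: 191 + 208 = 399 → 399 − 360 = 39°
square ↓ −90°: 39 − 90 = -51 → -51 + 360 = 309°
complement +180°: 309 + 180 = 489 → 489 − 360 = 129°
triadic ↑ +120°: 129 + 120 = 249°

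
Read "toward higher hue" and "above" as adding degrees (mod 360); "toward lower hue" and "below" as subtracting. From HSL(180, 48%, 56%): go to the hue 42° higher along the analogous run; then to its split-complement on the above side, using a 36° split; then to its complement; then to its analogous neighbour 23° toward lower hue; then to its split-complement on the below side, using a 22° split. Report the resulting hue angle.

+42° (analog 42° ↑): 180 + 42 = 222°
+216° (split-comp 36° ↑): 222 + 216 = 438 → 438 − 360 = 78°
+180° (complement): 78 + 180 = 258°
−23° (analog 23° ↓): 258 − 23 = 235°
+158° (split-comp 22° ↓): 235 + 158 = 393 → 393 − 360 = 33°

33°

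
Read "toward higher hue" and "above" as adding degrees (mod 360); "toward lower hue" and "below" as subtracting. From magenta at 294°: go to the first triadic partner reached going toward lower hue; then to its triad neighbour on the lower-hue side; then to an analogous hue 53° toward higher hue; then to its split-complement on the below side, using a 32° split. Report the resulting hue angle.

255°

triadic ↓ −120°: 294 − 120 = 174°
triadic ↓ −120°: 174 − 120 = 54°
analog 53° ↑ +53°: 54 + 53 = 107°
split-comp 32° ↓ +148°: 107 + 148 = 255°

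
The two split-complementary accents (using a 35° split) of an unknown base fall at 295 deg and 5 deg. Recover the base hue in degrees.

The accents sit 35° either side of the complement, so the complement is their short-arc midpoint on the wheel.
Short-arc midpoint of 295° and 5°: 330°.
Base is 180° from the complement: 330 − 180 = 150°

150°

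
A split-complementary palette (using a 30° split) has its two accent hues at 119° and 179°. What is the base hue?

The accents sit 30° either side of the complement, so the complement is their short-arc midpoint on the wheel.
Short-arc midpoint of 119° and 179°: 149°.
Base is 180° from the complement: 149 − 180 = -31 → -31 + 360 = 329°

329°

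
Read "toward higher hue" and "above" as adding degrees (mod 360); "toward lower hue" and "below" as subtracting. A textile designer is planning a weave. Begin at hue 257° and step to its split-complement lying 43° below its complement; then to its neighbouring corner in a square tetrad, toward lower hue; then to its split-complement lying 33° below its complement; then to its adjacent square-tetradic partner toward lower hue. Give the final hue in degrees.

split-comp 43° ↓ +137°: 257 + 137 = 394 → 394 − 360 = 34°
square ↓ −90°: 34 − 90 = -56 → -56 + 360 = 304°
split-comp 33° ↓ +147°: 304 + 147 = 451 → 451 − 360 = 91°
square ↓ −90°: 91 − 90 = 1°

1°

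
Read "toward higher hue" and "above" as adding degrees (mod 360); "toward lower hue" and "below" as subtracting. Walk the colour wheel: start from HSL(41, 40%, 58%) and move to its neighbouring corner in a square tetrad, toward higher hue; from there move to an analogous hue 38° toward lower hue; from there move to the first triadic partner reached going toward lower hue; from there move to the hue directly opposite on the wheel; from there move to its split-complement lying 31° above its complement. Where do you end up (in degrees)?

41 + 90 = 131°   (square ↑)
131 − 38 = 93°   (analog 38° ↓)
93 − 120 = -27 → -27 + 360 = 333°   (triadic ↓)
333 + 180 = 513 → 513 − 360 = 153°   (complement)
153 + 211 = 364 → 364 − 360 = 4°   (split-comp 31° ↑)

4°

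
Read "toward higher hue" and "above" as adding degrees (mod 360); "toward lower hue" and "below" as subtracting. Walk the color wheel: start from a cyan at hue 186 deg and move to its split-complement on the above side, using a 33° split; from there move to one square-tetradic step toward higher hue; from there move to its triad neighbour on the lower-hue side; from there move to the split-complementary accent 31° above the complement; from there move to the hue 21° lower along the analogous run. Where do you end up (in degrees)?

split-comp 33° ↑ +213°: 186 + 213 = 399 → 399 − 360 = 39°
square ↑ +90°: 39 + 90 = 129°
triadic ↓ −120°: 129 − 120 = 9°
split-comp 31° ↑ +211°: 9 + 211 = 220°
analog 21° ↓ −21°: 220 − 21 = 199°

199°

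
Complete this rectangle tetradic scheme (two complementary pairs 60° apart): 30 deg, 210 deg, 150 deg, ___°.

330°

A rectangular tetradic uses two complementary pairs 60° apart: offsets 0°, 60°, 180°, 240°.
Among {30°, 150°, 210°}, 30° and 210° are a 180° pair.
The remaining hue 150° needs its own complement: 150 + 180 = 330°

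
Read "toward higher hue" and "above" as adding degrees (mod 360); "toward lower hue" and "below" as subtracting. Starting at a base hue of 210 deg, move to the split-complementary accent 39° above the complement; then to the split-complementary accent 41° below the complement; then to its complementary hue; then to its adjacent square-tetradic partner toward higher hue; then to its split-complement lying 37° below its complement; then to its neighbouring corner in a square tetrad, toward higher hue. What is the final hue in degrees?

+219° (split-comp 39° ↑): 210 + 219 = 429 → 429 − 360 = 69°
+139° (split-comp 41° ↓): 69 + 139 = 208°
+180° (complement): 208 + 180 = 388 → 388 − 360 = 28°
+90° (square ↑): 28 + 90 = 118°
+143° (split-comp 37° ↓): 118 + 143 = 261°
+90° (square ↑): 261 + 90 = 351°

351°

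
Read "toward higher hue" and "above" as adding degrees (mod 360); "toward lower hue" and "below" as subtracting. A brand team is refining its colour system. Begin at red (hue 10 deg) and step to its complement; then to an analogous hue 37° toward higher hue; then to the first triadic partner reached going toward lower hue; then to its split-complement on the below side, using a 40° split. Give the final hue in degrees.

complement +180°: 10 + 180 = 190°
analog 37° ↑ +37°: 190 + 37 = 227°
triadic ↓ −120°: 227 − 120 = 107°
split-comp 40° ↓ +140°: 107 + 140 = 247°

247°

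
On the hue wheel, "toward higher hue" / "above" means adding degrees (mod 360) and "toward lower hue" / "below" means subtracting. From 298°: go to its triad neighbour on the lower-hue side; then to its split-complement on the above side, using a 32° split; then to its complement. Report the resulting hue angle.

298 − 120 = 178°   (triadic ↓)
178 + 212 = 390 → 390 − 360 = 30°   (split-comp 32° ↑)
30 + 180 = 210°   (complement)

210°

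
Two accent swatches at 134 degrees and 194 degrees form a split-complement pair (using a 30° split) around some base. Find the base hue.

The accents sit 30° either side of the complement, so the complement is their short-arc midpoint on the wheel.
Short-arc midpoint of 134° and 194°: 164°.
Base is 180° from the complement: 164 − 180 = -16 → -16 + 360 = 344°

344°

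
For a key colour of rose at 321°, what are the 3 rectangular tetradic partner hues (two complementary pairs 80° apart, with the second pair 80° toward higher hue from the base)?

321 + 80 = 401 → 401 − 360 = 41°
321 + 180 = 501 → 501 − 360 = 141°
321 + 260 = 581 → 581 − 360 = 221°

41°, 141°, and 221°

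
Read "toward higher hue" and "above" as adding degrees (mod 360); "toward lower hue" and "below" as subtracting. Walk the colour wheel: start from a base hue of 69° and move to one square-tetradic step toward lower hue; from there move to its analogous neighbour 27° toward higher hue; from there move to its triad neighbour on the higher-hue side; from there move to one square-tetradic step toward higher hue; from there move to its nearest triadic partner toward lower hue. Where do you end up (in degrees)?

96°

square ↓ −90°: 69 − 90 = -21 → -21 + 360 = 339°
analog 27° ↑ +27°: 339 + 27 = 366 → 366 − 360 = 6°
triadic ↑ +120°: 6 + 120 = 126°
square ↑ +90°: 126 + 90 = 216°
triadic ↓ −120°: 216 − 120 = 96°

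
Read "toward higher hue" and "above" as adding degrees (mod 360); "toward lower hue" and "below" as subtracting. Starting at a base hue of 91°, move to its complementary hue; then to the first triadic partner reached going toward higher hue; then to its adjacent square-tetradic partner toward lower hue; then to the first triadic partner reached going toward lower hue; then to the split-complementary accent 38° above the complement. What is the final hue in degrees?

39°

91 + 180 = 271°   (complement)
271 + 120 = 391 → 391 − 360 = 31°   (triadic ↑)
31 − 90 = -59 → -59 + 360 = 301°   (square ↓)
301 − 120 = 181°   (triadic ↓)
181 + 218 = 399 → 399 − 360 = 39°   (split-comp 38° ↑)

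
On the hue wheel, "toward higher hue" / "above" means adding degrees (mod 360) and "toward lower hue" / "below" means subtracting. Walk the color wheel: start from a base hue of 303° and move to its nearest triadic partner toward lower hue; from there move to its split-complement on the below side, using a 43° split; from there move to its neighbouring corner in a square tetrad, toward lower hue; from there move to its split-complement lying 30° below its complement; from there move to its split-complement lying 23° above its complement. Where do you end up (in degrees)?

triadic ↓ −120°: 303 − 120 = 183°
split-comp 43° ↓ +137°: 183 + 137 = 320°
square ↓ −90°: 320 − 90 = 230°
split-comp 30° ↓ +150°: 230 + 150 = 380 → 380 − 360 = 20°
split-comp 23° ↑ +203°: 20 + 203 = 223°

223°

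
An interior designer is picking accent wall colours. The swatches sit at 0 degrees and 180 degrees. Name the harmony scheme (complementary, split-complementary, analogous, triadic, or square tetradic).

complementary

Sort the hues: 0°, 180°.
Successive gaps around the wheel: 180°, 180°.
Two hues 180° apart are complementary.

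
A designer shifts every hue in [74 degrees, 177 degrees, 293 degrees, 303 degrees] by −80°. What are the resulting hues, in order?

354°, 97°, 213°, 223°

74 − 80 = -6 → -6 + 360 = 354°
177 − 80 = 97°
293 − 80 = 213°
303 − 80 = 223°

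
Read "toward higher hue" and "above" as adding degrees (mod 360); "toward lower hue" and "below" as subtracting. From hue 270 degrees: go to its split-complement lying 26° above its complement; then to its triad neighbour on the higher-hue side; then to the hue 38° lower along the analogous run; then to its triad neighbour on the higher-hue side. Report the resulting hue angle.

318°

+206° (split-comp 26° ↑): 270 + 206 = 476 → 476 − 360 = 116°
+120° (triadic ↑): 116 + 120 = 236°
−38° (analog 38° ↓): 236 − 38 = 198°
+120° (triadic ↑): 198 + 120 = 318°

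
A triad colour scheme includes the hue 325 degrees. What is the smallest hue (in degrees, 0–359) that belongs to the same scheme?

A triad places three hues 120° apart.
The full set through 325° is {85°, 205°, 325°}.

85°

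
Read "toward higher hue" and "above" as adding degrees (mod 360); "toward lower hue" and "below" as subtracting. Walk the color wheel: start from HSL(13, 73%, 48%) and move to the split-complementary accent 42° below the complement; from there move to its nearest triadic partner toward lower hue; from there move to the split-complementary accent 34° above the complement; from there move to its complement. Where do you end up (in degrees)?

65°

split-comp 42° ↓ +138°: 13 + 138 = 151°
triadic ↓ −120°: 151 − 120 = 31°
split-comp 34° ↑ +214°: 31 + 214 = 245°
complement +180°: 245 + 180 = 425 → 425 − 360 = 65°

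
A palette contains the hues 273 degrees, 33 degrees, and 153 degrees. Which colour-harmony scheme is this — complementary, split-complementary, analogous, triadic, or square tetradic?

triadic

Sort the hues: 33°, 153°, 273°.
Successive gaps around the wheel: 120°, 120°, 120°.
Three hues equally spaced 120° apart form a triad.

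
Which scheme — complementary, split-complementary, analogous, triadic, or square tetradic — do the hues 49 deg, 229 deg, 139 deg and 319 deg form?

Sort the hues: 49°, 139°, 229°, 319°.
Successive gaps around the wheel: 90°, 90°, 90°, 90°.
Four hues every 90° form a square tetradic scheme.

square tetradic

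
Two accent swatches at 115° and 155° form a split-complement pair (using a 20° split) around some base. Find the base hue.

315°

The accents sit 20° either side of the complement, so the complement is their short-arc midpoint on the wheel.
Short-arc midpoint of 115° and 155°: 135°.
Base is 180° from the complement: 135 − 180 = -45 → -45 + 360 = 315°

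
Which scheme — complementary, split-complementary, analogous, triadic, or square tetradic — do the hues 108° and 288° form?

complementary

Sort the hues: 108°, 288°.
Successive gaps around the wheel: 180°, 180°.
Two hues 180° apart are complementary.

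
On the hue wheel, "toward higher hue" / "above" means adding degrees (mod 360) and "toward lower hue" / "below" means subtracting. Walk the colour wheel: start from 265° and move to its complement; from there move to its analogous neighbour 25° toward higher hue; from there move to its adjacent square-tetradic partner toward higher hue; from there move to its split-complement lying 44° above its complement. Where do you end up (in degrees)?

+180° (complement): 265 + 180 = 445 → 445 − 360 = 85°
+25° (analog 25° ↑): 85 + 25 = 110°
+90° (square ↑): 110 + 90 = 200°
+224° (split-comp 44° ↑): 200 + 224 = 424 → 424 − 360 = 64°

64°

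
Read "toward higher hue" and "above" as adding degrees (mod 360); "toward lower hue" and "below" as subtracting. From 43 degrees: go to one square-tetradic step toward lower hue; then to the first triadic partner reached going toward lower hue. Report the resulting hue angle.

193°

square ↓ −90°: 43 − 90 = -47 → -47 + 360 = 313°
triadic ↓ −120°: 313 − 120 = 193°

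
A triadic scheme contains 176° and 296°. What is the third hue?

56°

A triad spaces three hues 120° apart.
The full set is {56°, 176°, 296°}.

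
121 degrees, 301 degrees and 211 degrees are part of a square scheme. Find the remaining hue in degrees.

31°

A square tetradic scheme places four hues every 90°.
The full set through 121° is {31°, 121°, 211°, 301°}.
Given {121°, 211°, 301°}, the missing hue is 31°.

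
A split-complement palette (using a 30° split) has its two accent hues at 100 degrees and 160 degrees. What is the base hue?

The accents sit 30° either side of the complement, so the complement is their short-arc midpoint on the wheel.
Short-arc midpoint of 100° and 160°: 130°.
Base is 180° from the complement: 130 − 180 = -50 → -50 + 360 = 310°

310°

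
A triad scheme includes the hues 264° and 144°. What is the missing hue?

A triad places three hues 120° apart.
The full set through 144° is {24°, 144°, 264°}.
Given {144°, 264°}, the missing hue is 24°.

24°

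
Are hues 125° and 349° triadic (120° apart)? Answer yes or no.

no

Angular distance: |125 − 349| = 224; shorter arc = 360 − 224 = 136°.
Triadic (120° apart) requires 120°.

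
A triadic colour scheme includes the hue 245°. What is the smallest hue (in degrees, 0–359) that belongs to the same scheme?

A triad places three hues 120° apart.
The full set through 245° is {5°, 125°, 245°}.

5°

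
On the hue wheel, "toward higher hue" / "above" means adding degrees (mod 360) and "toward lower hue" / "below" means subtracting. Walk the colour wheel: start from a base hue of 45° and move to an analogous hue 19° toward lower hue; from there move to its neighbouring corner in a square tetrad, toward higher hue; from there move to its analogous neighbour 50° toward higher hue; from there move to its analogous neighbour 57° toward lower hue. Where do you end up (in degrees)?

109°

45 − 19 = 26°   (analog 19° ↓)
26 + 90 = 116°   (square ↑)
116 + 50 = 166°   (analog 50° ↑)
166 − 57 = 109°   (analog 57° ↓)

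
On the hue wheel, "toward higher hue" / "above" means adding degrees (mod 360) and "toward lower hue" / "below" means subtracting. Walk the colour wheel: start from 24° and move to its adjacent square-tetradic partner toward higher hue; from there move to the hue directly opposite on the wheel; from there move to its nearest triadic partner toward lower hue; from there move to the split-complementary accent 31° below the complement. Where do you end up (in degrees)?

323°

24 + 90 = 114°   (square ↑)
114 + 180 = 294°   (complement)
294 − 120 = 174°   (triadic ↓)
174 + 149 = 323°   (split-comp 31° ↓)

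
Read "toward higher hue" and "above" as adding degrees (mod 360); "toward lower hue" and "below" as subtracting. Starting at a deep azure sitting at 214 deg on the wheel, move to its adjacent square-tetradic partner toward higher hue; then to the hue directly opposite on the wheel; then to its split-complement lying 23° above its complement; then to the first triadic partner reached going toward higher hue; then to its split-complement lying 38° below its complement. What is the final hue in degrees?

229°

+90° (square ↑): 214 + 90 = 304°
+180° (complement): 304 + 180 = 484 → 484 − 360 = 124°
+203° (split-comp 23° ↑): 124 + 203 = 327°
+120° (triadic ↑): 327 + 120 = 447 → 447 − 360 = 87°
+142° (split-comp 38° ↓): 87 + 142 = 229°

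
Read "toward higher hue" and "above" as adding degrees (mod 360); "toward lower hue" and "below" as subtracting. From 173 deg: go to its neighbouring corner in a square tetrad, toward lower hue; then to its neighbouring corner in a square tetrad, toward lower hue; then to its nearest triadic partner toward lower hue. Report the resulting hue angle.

233°

−90° (square ↓): 173 − 90 = 83°
−90° (square ↓): 83 − 90 = -7 → -7 + 360 = 353°
−120° (triadic ↓): 353 − 120 = 233°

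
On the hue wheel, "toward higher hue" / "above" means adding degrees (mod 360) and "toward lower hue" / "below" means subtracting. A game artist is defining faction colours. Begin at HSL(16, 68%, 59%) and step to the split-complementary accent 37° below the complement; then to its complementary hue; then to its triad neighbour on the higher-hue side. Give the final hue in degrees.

99°

16 + 143 = 159°   (split-comp 37° ↓)
159 + 180 = 339°   (complement)
339 + 120 = 459 → 459 − 360 = 99°   (triadic ↑)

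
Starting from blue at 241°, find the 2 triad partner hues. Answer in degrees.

A triad places three hues 120° apart.
241 + 120 = 361 → 361 − 360 = 1°
241 + 240 = 481 → 481 − 360 = 121°

1° and 121°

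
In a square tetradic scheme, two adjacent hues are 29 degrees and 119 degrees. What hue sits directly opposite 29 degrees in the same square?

209°

A square tetradic scheme places four hues 90° apart; opposite corners are 180° apart.
29 + 180 = 209°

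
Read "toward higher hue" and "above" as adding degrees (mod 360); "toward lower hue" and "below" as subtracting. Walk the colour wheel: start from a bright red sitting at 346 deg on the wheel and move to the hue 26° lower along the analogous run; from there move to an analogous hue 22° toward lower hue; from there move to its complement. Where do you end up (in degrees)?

118°

346 − 26 = 320°   (analog 26° ↓)
320 − 22 = 298°   (analog 22° ↓)
298 + 180 = 478 → 478 − 360 = 118°   (complement)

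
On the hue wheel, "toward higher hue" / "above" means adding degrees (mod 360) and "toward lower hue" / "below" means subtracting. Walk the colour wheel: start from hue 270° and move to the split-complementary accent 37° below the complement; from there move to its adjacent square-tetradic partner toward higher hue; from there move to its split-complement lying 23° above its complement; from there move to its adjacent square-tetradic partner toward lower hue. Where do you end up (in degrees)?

+143° (split-comp 37° ↓): 270 + 143 = 413 → 413 − 360 = 53°
+90° (square ↑): 53 + 90 = 143°
+203° (split-comp 23° ↑): 143 + 203 = 346°
−90° (square ↓): 346 − 90 = 256°

256°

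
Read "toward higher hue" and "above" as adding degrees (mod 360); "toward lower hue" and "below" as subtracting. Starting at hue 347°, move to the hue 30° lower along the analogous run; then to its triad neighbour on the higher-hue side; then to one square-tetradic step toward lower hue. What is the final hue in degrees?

347°

−30° (analog 30° ↓): 347 − 30 = 317°
+120° (triadic ↑): 317 + 120 = 437 → 437 − 360 = 77°
−90° (square ↓): 77 − 90 = -13 → -13 + 360 = 347°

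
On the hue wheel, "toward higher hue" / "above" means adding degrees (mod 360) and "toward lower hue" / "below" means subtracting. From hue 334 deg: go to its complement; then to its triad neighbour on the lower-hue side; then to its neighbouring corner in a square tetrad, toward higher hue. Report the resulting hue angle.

334 + 180 = 514 → 514 − 360 = 154°   (complement)
154 − 120 = 34°   (triadic ↓)
34 + 90 = 124°   (square ↑)

124°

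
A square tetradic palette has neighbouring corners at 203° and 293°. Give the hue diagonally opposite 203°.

A square tetradic scheme places four hues 90° apart; opposite corners are 180° apart.
203 + 180 = 383 → 383 − 360 = 23°

23°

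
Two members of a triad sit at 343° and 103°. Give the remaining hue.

A triad spaces three hues 120° apart.
The full set is {103°, 223°, 343°}.

223°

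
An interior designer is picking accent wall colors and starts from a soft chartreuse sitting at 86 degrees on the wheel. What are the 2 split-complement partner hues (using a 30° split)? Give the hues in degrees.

Split-complementary hues sit 30° either side of the complement.
Complement of 86 degrees: 86 + 180 = 266°
266 − 30 = 236°
266 + 30 = 296°

236° and 296°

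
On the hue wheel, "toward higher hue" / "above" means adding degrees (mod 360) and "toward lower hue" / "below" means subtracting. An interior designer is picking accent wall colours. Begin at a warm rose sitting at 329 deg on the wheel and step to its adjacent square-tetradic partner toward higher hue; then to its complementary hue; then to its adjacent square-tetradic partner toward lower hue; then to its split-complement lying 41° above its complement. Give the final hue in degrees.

10°

329 + 90 = 419 → 419 − 360 = 59°   (square ↑)
59 + 180 = 239°   (complement)
239 − 90 = 149°   (square ↓)
149 + 221 = 370 → 370 − 360 = 10°   (split-comp 41° ↑)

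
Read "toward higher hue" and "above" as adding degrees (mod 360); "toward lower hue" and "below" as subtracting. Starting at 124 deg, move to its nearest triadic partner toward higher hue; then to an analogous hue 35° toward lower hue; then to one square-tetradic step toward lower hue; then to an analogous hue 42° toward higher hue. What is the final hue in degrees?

triadic ↑ +120°: 124 + 120 = 244°
analog 35° ↓ −35°: 244 − 35 = 209°
square ↓ −90°: 209 − 90 = 119°
analog 42° ↑ +42°: 119 + 42 = 161°

161°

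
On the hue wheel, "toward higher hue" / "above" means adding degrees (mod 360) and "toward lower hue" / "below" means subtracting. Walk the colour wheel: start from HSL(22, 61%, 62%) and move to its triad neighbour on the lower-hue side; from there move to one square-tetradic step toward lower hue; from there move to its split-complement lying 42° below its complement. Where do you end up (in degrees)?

310°

triadic ↓ −120°: 22 − 120 = -98 → -98 + 360 = 262°
square ↓ −90°: 262 − 90 = 172°
split-comp 42° ↓ +138°: 172 + 138 = 310°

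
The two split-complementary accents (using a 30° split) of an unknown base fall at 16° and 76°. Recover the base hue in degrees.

The accents sit 30° either side of the complement, so the complement is their short-arc midpoint on the wheel.
Short-arc midpoint of 16° and 76°: 46°.
Base is 180° from the complement: 46 − 180 = -134 → -134 + 360 = 226°

226°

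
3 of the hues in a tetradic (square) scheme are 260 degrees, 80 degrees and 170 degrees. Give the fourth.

350°

A square tetradic scheme places four hues every 90°.
The full set through 80° is {80°, 170°, 260°, 350°}.
Given {80°, 170°, 260°}, the missing hue is 350°.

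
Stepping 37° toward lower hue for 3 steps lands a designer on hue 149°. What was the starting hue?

260°

3 steps of 37° (toward lower hue) give a net shift of −111°.
Start = end − shift: 149 + 111 = 260°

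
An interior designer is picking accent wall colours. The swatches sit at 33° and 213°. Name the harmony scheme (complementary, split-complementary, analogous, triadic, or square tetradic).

complementary

Sort the hues: 33°, 213°.
Successive gaps around the wheel: 180°, 180°.
Two hues 180° apart are complementary.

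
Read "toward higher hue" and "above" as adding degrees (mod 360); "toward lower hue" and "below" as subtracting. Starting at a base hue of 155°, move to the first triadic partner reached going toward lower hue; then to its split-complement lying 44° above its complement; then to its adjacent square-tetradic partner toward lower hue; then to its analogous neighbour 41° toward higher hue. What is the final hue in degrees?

210°

155 − 120 = 35°   (triadic ↓)
35 + 224 = 259°   (split-comp 44° ↑)
259 − 90 = 169°   (square ↓)
169 + 41 = 210°   (analog 41° ↑)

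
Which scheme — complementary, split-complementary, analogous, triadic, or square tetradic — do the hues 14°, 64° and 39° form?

Sort the hues: 14°, 39°, 64°.
Successive gaps around the wheel: 25°, 25°, 310°.
A run of hues at equal small steps (25°) with one large closing gap is an analogous group.

analogous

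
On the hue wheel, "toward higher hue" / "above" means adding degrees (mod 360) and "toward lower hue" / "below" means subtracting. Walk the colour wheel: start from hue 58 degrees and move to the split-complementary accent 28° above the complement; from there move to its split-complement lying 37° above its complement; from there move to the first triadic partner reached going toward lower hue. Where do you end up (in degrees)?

58 + 208 = 266°   (split-comp 28° ↑)
266 + 217 = 483 → 483 − 360 = 123°   (split-comp 37° ↑)
123 − 120 = 3°   (triadic ↓)

3°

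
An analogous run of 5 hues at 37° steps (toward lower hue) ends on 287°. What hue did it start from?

4 steps of 37° (toward lower hue) give a net shift of −148°.
Start = end − shift: 287 + 148 = 435 → 435 − 360 = 75°

75°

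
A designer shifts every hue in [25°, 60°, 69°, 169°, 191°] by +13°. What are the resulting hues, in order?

38°, 73°, 82°, 182°, 204°

25 + 13 = 38°
60 + 13 = 73°
69 + 13 = 82°
169 + 13 = 182°
191 + 13 = 204°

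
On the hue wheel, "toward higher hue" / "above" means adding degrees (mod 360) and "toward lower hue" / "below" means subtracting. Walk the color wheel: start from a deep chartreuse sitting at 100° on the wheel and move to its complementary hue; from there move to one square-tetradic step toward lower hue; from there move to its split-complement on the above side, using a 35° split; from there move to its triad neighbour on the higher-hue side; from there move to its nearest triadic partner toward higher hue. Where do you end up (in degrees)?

285°

complement +180°: 100 + 180 = 280°
square ↓ −90°: 280 − 90 = 190°
split-comp 35° ↑ +215°: 190 + 215 = 405 → 405 − 360 = 45°
triadic ↑ +120°: 45 + 120 = 165°
triadic ↑ +120°: 165 + 120 = 285°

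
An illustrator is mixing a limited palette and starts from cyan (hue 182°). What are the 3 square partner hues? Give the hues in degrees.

A square tetradic scheme places four hues every 90°.
182 + 90 = 272°
182 + 180 = 362 → 362 − 360 = 2°
182 + 270 = 452 → 452 − 360 = 92°

272°, 2°, 92°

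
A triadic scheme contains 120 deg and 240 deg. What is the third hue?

A triad spaces three hues 120° apart.
The full set is {0°, 120°, 240°}.

0°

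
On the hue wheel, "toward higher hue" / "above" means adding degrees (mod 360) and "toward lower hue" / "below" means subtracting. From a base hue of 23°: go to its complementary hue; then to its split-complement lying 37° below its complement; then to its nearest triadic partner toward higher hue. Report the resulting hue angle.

106°

complement +180°: 23 + 180 = 203°
split-comp 37° ↓ +143°: 203 + 143 = 346°
triadic ↑ +120°: 346 + 120 = 466 → 466 − 360 = 106°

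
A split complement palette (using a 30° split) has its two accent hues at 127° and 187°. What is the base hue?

The accents sit 30° either side of the complement, so the complement is their short-arc midpoint on the wheel.
Short-arc midpoint of 127° and 187°: 157°.
Base is 180° from the complement: 157 − 180 = -23 → -23 + 360 = 337°

337°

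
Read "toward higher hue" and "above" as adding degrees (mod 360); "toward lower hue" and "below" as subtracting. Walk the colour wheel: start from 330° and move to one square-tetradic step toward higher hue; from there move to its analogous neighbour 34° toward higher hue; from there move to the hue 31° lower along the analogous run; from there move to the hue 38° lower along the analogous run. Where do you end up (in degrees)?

25°

+90° (square ↑): 330 + 90 = 420 → 420 − 360 = 60°
+34° (analog 34° ↑): 60 + 34 = 94°
−31° (analog 31° ↓): 94 − 31 = 63°
−38° (analog 38° ↓): 63 − 38 = 25°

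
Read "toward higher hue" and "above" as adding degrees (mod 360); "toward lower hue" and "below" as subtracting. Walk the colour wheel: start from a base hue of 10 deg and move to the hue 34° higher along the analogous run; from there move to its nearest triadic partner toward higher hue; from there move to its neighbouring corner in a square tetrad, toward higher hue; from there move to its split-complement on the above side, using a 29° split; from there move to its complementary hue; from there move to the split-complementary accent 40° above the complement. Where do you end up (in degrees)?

+34° (analog 34° ↑): 10 + 34 = 44°
+120° (triadic ↑): 44 + 120 = 164°
+90° (square ↑): 164 + 90 = 254°
+209° (split-comp 29° ↑): 254 + 209 = 463 → 463 − 360 = 103°
+180° (complement): 103 + 180 = 283°
+220° (split-comp 40° ↑): 283 + 220 = 503 → 503 − 360 = 143°

143°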